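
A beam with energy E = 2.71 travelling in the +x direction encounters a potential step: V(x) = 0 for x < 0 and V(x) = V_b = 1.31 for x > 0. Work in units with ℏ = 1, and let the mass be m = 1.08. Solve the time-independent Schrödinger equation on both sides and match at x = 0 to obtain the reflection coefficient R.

R = 0.0268

The wavenumbers are k₁ = √(2mE)/ℏ = 2.419 on the left and k₂ = √(2m(E − V_b))/ℏ = 1.739 on the right.
Continuity of ψ and ψ′ at the step yields the reflection amplitude r = (k₁ − k₂)/(k₁ + k₂) = 0.1636; thus R = |r|² = 0.02678, T = 0.9732.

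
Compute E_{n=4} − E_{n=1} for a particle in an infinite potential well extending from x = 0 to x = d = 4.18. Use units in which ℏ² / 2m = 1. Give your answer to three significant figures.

ΔE = 8.47

E_n = n²π²ℏ²/(2md²), so ΔE = (4² − 1²) π²ℏ²/(2md²).
ΔE = 15 × π² / (2 × 0.5 × 4.18²) = 8.473.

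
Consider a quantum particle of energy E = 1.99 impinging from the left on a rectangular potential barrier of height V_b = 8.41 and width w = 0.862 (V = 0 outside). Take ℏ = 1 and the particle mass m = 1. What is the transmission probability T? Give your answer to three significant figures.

T = 0.00599

Since E < V_b the interior solution is evanescent with decay constant κ = √(2m(V_b − E))/ℏ = 3.583.
κw = 3.089, sinh(κw) = 10.95.
The exact tunnelling result is T⁻¹ = 1 + V_b² sinh²(κw) / [4E(V_b − E)] = 167.0, so T = 0.00599.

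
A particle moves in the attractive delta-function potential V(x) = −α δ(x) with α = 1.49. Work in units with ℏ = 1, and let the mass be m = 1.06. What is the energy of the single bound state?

E = -1.18

The bound state is ψ(x) = √κ e^{−κ|x|}. The derivative jump ψ'(0⁺) − ψ'(0⁻) = −(2mα/ℏ²)ψ(0) fixes κ = mα/ℏ² = 1.579.
Then E = −ℏ²κ²/(2m) = −mα²/(2ℏ²) = -1.177.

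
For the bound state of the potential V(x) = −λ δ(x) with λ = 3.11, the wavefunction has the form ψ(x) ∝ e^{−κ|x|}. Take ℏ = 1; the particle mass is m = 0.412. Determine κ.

Integrating the TISE across x = 0 gives the cusp condition ψ'(0⁺) − ψ'(0⁻) = −(2mλ/ℏ²)ψ(0).
With ψ ∝ e^{−κ|x|} this yields −2κ = −2mλ/ℏ², so κ = mλ/ℏ² = 1.281.

κ = 1.28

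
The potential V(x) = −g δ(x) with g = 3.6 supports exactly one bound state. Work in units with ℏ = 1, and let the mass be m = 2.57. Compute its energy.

The bound state is ψ(x) = √κ e^{−κ|x|}. The derivative jump ψ'(0⁺) − ψ'(0⁻) = −(2mg/ℏ²)ψ(0) fixes κ = mg/ℏ² = 9.252.
Then E = −ℏ²κ²/(2m) = −mg²/(2ℏ²) = -16.65.

E = -16.7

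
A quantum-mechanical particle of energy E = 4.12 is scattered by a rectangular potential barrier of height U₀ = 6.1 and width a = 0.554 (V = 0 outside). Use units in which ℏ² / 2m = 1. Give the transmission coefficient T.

E < U₀: inside the barrier ψ ∝ e^{±κx} with κ = √(2m(U₀ − E))/ℏ = 1.407.
κa = 0.7795, sinh(κa) = 0.8609.
The exact tunnelling result is T⁻¹ = 1 + U₀² sinh²(κa) / [4E(U₀ − E)] = 1.845, so T = 0.542.

T = 0.542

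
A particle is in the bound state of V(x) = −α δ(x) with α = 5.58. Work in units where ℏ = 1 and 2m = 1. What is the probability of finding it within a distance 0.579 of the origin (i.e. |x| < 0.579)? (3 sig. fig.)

The normalised bound state is ψ = √κ e^{−κ|x|} with κ = mα/ℏ² = 2.790.
P(|x| < d) = ∫_{−d}^{d} κ e^{−2κ|x|} dx = 1 − e^{−2κd} = 1 − e^{−3.231} = 0.9605.

P = 0.960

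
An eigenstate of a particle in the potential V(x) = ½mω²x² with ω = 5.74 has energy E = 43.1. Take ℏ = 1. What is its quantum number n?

n = 7

E_n = ℏω(n + ½) ⇒ n = E/(ℏω) − ½ = 43.1/5.74 − 0.5 = 7.009 → n = 7.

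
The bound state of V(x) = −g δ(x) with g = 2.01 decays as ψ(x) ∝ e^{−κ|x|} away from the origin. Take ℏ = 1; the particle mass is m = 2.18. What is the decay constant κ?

Integrating the TISE across x = 0 gives the cusp condition ψ'(0⁺) − ψ'(0⁻) = −(2mg/ℏ²)ψ(0).
With ψ ∝ e^{−κ|x|} this yields −2κ = −2mg/ℏ², so κ = mg/ℏ² = 4.382.

κ = 4.38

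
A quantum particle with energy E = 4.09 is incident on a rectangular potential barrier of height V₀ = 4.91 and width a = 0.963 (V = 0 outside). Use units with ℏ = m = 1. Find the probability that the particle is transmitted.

E < V₀: inside the barrier ψ ∝ e^{±κx} with κ = √(2m(V₀ − E))/ℏ = 1.281.
κa = 1.233, sinh(κa) = 1.570.
The exact tunnelling result is T⁻¹ = 1 + V₀² sinh²(κa) / [4E(V₀ − E)] = 5.432, so T = 0.184.

T = 0.184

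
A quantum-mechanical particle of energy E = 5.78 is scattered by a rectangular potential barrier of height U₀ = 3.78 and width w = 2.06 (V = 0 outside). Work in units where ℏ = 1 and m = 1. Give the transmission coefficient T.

E > U₀: inside the barrier k₂ = √(2m(E − U₀))/ℏ = 2.000, k₂w = 4.120.
Matching at both interfaces gives T⁻¹ = 1 + U₀² sin²(k₂w) / [4E(E − U₀)] = 1.213, hence T = 0.825.

T = 0.825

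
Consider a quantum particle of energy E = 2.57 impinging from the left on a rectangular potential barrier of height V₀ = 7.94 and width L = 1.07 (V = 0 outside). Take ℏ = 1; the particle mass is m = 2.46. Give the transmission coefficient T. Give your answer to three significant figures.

Since E < V₀ the interior solution is evanescent with decay constant κ = √(2m(V₀ − E))/ℏ = 5.140.
κL = 5.500, sinh(κL) = 122.3.
Matching ψ, ψ′ at both faces gives T = [1 + V₀² sinh²(κL) / (4E(V₀ − E))]⁻¹ = 1/17090 = 0.0000585.

T = 0.0000585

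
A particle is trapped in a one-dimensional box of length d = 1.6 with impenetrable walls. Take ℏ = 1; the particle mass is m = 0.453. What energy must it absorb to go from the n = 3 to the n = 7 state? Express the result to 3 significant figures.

ΔE = 170

E_n = n²π²ℏ²/(2md²), so ΔE = (7² − 3²) π²ℏ²/(2md²).
ΔE = 40 × π² / (2 × 0.453 × 1.6²) = 170.2.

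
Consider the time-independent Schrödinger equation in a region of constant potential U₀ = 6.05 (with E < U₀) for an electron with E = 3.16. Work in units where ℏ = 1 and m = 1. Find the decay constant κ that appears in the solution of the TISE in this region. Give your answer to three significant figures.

Since E < U₀ the TISE in this region is ψ'' = κ²ψ with κ = √(2m(U₀ − E))/ℏ.
κ = √(2 × 1 × 2.89) = 2.404.

κ = 2.40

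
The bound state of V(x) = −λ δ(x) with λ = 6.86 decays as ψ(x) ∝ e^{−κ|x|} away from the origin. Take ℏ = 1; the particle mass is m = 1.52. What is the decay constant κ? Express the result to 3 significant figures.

κ = 10.4

Integrating the TISE across x = 0 gives the cusp condition ψ'(0⁺) − ψ'(0⁻) = −(2mλ/ℏ²)ψ(0).
With ψ ∝ e^{−κ|x|} this yields −2κ = −2mλ/ℏ², so κ = mλ/ℏ² = 10.43.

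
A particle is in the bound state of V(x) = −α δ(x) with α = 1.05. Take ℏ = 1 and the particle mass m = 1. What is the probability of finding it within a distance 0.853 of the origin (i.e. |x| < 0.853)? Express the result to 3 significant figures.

The normalised bound state is ψ = √κ e^{−κ|x|} with κ = mα/ℏ² = 1.050.
P(|x| < d) = ∫_{−d}^{d} κ e^{−2κ|x|} dx = 1 − e^{−2κd} = 1 − e^{−1.791} = 0.8333.

P = 0.833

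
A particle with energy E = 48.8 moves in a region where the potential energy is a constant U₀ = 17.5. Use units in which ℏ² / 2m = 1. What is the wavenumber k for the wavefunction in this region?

With E > U₀ the solution is oscillatory, ψ ∝ e^{±ikx} with k = √(2m(E − U₀))/ℏ.
k = √(2 × 0.5 × 31.3) = 5.595.

k = 5.59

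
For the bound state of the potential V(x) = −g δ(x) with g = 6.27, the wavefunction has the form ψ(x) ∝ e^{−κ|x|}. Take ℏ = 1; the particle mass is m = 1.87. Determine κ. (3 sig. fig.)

Integrate −(ℏ²/2m)ψ'' − gδ(x)ψ = Eψ from −ε to +ε: the ψ'' term gives ψ'(0⁺) − ψ'(0⁻) and the δ term gives −(2mg/ℏ²)ψ(0).
With ψ ∝ e^{−κ|x|} this yields −2κ = −2mg/ℏ², so κ = mg/ℏ² = 11.72.

κ = 11.7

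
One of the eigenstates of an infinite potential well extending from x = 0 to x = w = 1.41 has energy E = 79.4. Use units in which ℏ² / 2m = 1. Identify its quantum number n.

For an infinite well E_n = n²π²ℏ²/(2mw²), so n = (w/πℏ)√(2mE).
n = (1.41/π) × √(2 × 0.5 × 79.4) = 3.999 → n = 4.

n = 4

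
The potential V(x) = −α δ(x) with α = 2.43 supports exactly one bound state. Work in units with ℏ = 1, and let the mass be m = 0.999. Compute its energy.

The bound state is ψ(x) = √κ e^{−κ|x|}. The derivative jump ψ'(0⁺) − ψ'(0⁻) = −(2mα/ℏ²)ψ(0) fixes κ = mα/ℏ² = 2.428.
Then E = −ℏ²κ²/(2m) = −mα²/(2ℏ²) = -2.949.

E = -2.95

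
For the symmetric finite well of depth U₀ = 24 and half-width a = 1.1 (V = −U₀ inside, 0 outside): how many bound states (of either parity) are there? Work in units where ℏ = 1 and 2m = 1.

Define the well-strength parameter z₀ = (a/ℏ)√(2mU₀) = 1.1 × √(2·0.5·24) = 5.389.
The even/odd transcendental equations gain one root per π/2 in z₀, giving N = 1 + ⌊2z₀/π⌋ = 1 + ⌊3.431⌋ = 4.

N = 4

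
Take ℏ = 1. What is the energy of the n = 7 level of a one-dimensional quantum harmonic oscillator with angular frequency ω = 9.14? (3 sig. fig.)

E = 68.6

The oscillator eigenvalues are E_n = ℏω(n + ½), so E_7 = 9.14 × 7.5 = 68.55.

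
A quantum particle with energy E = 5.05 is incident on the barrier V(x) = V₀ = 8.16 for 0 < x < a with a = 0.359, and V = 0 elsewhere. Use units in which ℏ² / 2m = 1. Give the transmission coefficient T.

T = 0.674

Since E < V₀ the interior solution is evanescent with decay constant κ = √(2m(V₀ − E))/ℏ = 1.764.
κa = 0.6331, sinh(κa) = 0.6763.
The exact tunnelling result is T⁻¹ = 1 + V₀² sinh²(κa) / [4E(V₀ − E)] = 1.485, so T = 0.674.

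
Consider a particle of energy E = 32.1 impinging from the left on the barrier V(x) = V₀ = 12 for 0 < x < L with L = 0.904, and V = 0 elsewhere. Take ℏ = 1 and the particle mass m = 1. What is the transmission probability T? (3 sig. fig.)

E > V₀: inside the barrier k₂ = √(2m(E − V₀))/ℏ = 6.340, k₂L = 5.732.
Matching at both interfaces gives T⁻¹ = 1 + V₀² sin²(k₂L) / [4E(E − V₀)] = 1.015, hence T = 0.985.

T = 0.985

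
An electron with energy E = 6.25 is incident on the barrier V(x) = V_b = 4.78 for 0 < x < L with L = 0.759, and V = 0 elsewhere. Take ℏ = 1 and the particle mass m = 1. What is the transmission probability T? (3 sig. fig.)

Above the barrier the interior wavenumber is k₂ = √(2m(E − V_b))/ℏ = 1.715, giving phase k₂L = 1.301.
Matching at both interfaces gives T⁻¹ = 1 + V_b² sin²(k₂L) / [4E(E − V_b)] = 1.578, hence T = 0.634.

T = 0.634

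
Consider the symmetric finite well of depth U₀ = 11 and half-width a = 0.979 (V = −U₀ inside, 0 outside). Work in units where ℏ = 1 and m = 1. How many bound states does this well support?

The dimensionless depth is z₀ = a√(2mU₀)/ℏ = 0.979 × √(22.00) = 4.592.
A new bound state (alternating even/odd) appears each time z₀ passes a multiple of π/2, so N = ⌊2z₀/π⌋ + 1 = ⌊2.923⌋ + 1 = 3.

N = 3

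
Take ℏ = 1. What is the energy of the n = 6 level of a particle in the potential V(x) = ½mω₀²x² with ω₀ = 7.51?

Using E_n = (n + ½)ℏω₀: E_6 = 6.5 × 7.51 = 48.82.

E = 48.8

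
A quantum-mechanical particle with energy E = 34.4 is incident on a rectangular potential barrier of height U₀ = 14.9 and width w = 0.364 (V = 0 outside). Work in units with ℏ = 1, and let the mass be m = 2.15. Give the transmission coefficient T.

Above the barrier the interior wavenumber is k₂ = √(2m(E − U₀))/ℏ = 9.157, giving phase k₂w = 3.333.
Matching at both interfaces gives T⁻¹ = 1 + U₀² sin²(k₂w) / [4E(E − U₀)] = 1.003, hence T = 0.997.

T = 0.997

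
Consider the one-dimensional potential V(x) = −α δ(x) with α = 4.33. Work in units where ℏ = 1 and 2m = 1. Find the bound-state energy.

E = -4.69

The bound state is ψ(x) = √κ e^{−κ|x|}. The derivative jump ψ'(0⁺) − ψ'(0⁻) = −(2mα/ℏ²)ψ(0) fixes κ = mα/ℏ² = 2.165.
Then E = −ℏ²κ²/(2m) = −mα²/(2ℏ²) = -4.687.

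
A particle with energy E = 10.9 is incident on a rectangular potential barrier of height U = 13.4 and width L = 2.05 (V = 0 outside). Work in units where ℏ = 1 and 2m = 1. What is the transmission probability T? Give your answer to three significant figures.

T = 0.00371

E < U: inside the barrier ψ ∝ e^{±κx} with κ = √(2m(U − E))/ℏ = 1.581.
κL = 3.241, sinh(κL) = 12.76.
The exact tunnelling result is T⁻¹ = 1 + U² sinh²(κL) / [4E(U − E)] = 269.4, so T = 0.00371.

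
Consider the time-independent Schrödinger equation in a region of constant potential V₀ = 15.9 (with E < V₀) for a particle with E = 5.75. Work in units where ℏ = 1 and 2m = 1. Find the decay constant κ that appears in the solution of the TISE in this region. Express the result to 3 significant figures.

κ = 3.19

Since E < V₀ the TISE in this region is ψ'' = κ²ψ with κ = √(2m(V₀ − E))/ℏ.
κ = √(2 × 0.5 × 10.15) = 3.186.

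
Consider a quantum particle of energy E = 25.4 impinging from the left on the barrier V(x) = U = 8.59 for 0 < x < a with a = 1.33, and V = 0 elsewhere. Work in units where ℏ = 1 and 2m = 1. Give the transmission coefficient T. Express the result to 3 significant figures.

Above the barrier the interior wavenumber is k₂ = √(2m(E − U))/ℏ = 4.100, giving phase k₂a = 5.453.
T = [1 + U² sin²(k₂a) / (4E(E − U))]⁻¹ = 1/1.024 = 0.977.

T = 0.977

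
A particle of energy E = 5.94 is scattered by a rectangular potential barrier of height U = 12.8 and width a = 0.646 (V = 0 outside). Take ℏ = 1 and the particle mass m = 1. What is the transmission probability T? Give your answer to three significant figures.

E < U: inside the barrier ψ ∝ e^{±κx} with κ = √(2m(U − E))/ℏ = 3.704.
κa = 2.393, sinh(κa) = 5.426.
Matching ψ, ψ′ at both faces gives T = [1 + U² sinh²(κa) / (4E(U − E))]⁻¹ = 1/30.60 = 0.0327.

T = 0.0327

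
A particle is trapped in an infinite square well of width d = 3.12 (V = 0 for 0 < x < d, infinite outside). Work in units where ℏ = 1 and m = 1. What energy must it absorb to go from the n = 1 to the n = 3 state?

ΔE = 4.06

E_n = n²π²ℏ²/(2md²), so ΔE = (3² − 1²) π²ℏ²/(2md²).
ΔE = 8 × π² / (2 × 1 × 3.12²) = 4.056.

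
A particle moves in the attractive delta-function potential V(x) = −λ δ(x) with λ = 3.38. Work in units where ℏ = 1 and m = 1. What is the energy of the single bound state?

E = -5.71

The bound state is ψ(x) = √κ e^{−κ|x|}. The derivative jump ψ'(0⁺) − ψ'(0⁻) = −(2mλ/ℏ²)ψ(0) fixes κ = mλ/ℏ² = 3.380.
Then E = −ℏ²κ²/(2m) = −mλ²/(2ℏ²) = -5.712.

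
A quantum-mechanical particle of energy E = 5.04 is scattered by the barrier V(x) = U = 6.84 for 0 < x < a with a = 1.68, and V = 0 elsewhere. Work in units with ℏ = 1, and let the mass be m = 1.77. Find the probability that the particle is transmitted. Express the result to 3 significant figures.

Since E < U the interior solution is evanescent with decay constant κ = √(2m(U − E))/ℏ = 2.524.
κa = 4.241, sinh(κa) = 34.72.
Matching ψ, ψ′ at both faces gives T = [1 + U² sinh²(κa) / (4E(U − E))]⁻¹ = 1/1556 = 0.000643.

T = 0.000643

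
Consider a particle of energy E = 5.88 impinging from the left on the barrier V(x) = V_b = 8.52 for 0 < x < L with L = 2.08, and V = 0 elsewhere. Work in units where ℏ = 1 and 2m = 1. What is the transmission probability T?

T = 0.00396

E < V_b: inside the barrier ψ ∝ e^{±κx} with κ = √(2m(V_b − E))/ℏ = 1.625.
κL = 3.380, sinh(κL) = 14.66.
Matching ψ, ψ′ at both faces gives T = [1 + V_b² sinh²(κL) / (4E(V_b − E))]⁻¹ = 1/252.3 = 0.00396.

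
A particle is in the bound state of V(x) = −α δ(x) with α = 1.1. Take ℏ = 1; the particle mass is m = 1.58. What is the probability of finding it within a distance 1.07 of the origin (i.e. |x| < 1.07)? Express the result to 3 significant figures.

The normalised bound state is ψ = √κ e^{−κ|x|} with κ = mα/ℏ² = 1.738.
P(|x| < d) = ∫_{−d}^{d} κ e^{−2κ|x|} dx = 1 − e^{−2κd} = 1 − e^{−3.719} = 0.9757.

P = 0.976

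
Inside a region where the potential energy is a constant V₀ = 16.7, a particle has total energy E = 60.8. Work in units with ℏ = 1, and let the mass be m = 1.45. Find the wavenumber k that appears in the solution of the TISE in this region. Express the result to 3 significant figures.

k = 11.3

With E > V₀ the solution is oscillatory, ψ ∝ e^{±ikx} with k = √(2m(E − V₀))/ℏ.
k = √(2 × 1.45 × 44.1) = 11.31.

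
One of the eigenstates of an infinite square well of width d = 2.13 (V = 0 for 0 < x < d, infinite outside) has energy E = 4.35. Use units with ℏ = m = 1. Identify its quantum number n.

n = 2

For an infinite well E_n = n²π²ℏ²/(2md²), so n = (d/πℏ)√(2mE).
n = (2.13/π) × √(2 × 1 × 4.35) = 2.000 → n = 2.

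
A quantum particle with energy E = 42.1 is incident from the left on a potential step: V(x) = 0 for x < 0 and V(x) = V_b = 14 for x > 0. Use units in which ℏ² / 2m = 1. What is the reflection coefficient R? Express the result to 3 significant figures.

R = 0.0101

The wavenumbers are k₁ = √(2mE)/ℏ = 6.488 on the left and k₂ = √(2m(E − V_b))/ℏ = 5.301 on the right.
Continuity of ψ and ψ′ at the step yields the reflection amplitude r = (k₁ − k₂)/(k₁ + k₂) = 0.1007; thus R = |r|² = 0.01015, T = 0.9899.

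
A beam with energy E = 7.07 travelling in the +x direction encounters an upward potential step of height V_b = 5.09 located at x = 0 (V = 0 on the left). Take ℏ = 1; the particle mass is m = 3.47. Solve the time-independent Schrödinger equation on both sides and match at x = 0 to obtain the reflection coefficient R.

R = 0.0948

On each side the TISE gives plane waves with k = √(2m(E − V))/ℏ: k₁ = √(2·3.47·7.07) = 7.005, k₂ = √(2·3.47·1.98) = 3.707.
Matching ψ and ψ′ at x = 0 gives r = (k₁ − k₂)/(k₁ + k₂), so R = r² = 0.09478 and T = 1 − R = 0.9052.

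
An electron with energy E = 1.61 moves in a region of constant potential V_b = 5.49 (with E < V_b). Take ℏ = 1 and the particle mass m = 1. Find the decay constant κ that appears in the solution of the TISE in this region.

κ = 2.79

Since E < V_b the TISE in this region is ψ'' = κ²ψ with κ = √(2m(V_b − E))/ℏ.
κ = √(2 × 1 × 3.88) = 2.786.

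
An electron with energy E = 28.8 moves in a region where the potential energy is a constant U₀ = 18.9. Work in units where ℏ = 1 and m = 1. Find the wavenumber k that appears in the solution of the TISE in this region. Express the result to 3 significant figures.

With E > U₀ the solution is oscillatory, ψ ∝ e^{±ikx} with k = √(2m(E − U₀))/ℏ.
k = √(2 × 1 × 9.9) = 4.450.

k = 4.45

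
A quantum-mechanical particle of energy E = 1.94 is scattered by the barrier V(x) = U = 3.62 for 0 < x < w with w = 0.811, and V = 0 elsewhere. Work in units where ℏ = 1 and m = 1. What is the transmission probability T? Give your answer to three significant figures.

T = 0.184

E < U: inside the barrier ψ ∝ e^{±κx} with κ = √(2m(U − E))/ℏ = 1.833.
κw = 1.487, sinh(κw) = 2.098.
Matching ψ, ψ′ at both faces gives T = [1 + U² sinh²(κw) / (4E(U − E))]⁻¹ = 1/5.424 = 0.184.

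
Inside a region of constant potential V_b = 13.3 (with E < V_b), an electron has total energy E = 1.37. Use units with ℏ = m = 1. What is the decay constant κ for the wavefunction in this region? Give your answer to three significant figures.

Since E < V_b the TISE in this region is ψ'' = κ²ψ with κ = √(2m(V_b − E))/ℏ.
κ = √(2 × 1 × 11.93) = 4.885.

κ = 4.88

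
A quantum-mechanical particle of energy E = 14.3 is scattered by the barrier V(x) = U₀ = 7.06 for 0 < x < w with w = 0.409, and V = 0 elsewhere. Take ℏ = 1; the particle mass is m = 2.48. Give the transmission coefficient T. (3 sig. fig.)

Above the barrier the interior wavenumber is k₂ = √(2m(E − U₀))/ℏ = 5.993, giving phase k₂w = 2.451.
Matching at both interfaces gives T⁻¹ = 1 + U₀² sin²(k₂w) / [4E(E − U₀)] = 1.049, hence T = 0.953.

T = 0.953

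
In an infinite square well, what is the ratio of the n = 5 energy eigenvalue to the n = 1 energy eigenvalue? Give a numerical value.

E_n = n²π²ℏ²/(2mL²) so the ratio is n₂²/n₁² = 25/1 = 25.

25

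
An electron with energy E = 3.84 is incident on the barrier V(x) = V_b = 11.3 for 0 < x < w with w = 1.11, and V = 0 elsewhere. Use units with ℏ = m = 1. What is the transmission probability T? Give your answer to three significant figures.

Since E < V_b the interior solution is evanescent with decay constant κ = √(2m(V_b − E))/ℏ = 3.863.
κw = 4.288, sinh(κw) = 36.39.
The exact tunnelling result is T⁻¹ = 1 + V_b² sinh²(κw) / [4E(V_b − E)] = 1476, so T = 0.000677.

T = 0.000677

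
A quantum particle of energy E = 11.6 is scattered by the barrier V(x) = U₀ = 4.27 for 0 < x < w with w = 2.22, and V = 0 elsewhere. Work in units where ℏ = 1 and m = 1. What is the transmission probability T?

T = 0.967

E > U₀: inside the barrier k₂ = √(2m(E − U₀))/ℏ = 3.829, k₂w = 8.500.
T = [1 + U₀² sin²(k₂w) / (4E(E − U₀))]⁻¹ = 1/1.034 = 0.967.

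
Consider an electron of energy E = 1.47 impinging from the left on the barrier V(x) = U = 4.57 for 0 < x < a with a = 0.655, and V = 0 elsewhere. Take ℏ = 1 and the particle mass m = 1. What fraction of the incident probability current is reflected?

R = 0.874

E < U: inside the barrier ψ ∝ e^{±κx} with κ = √(2m(U − E))/ℏ = 2.490.
κa = 1.631, sinh(κa) = 2.456.
The exact tunnelling result is T⁻¹ = 1 + U² sinh²(κa) / [4E(U − E)] = 7.914, so T = 0.126.
R = 1 − T = 0.874.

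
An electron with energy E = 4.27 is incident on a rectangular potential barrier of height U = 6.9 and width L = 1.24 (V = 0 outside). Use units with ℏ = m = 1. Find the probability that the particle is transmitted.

E < U: inside the barrier ψ ∝ e^{±κx} with κ = √(2m(U − E))/ℏ = 2.293.
κL = 2.844, sinh(κL) = 8.562.
Matching ψ, ψ′ at both faces gives T = [1 + U² sinh²(κL) / (4E(U − E))]⁻¹ = 1/78.70 = 0.0127.

T = 0.0127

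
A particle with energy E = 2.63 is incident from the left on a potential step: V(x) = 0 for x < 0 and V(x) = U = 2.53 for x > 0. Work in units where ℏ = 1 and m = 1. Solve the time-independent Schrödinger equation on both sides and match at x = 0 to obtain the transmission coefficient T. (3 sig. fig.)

T = 0.546

On each side the TISE gives plane waves with k = √(2m(E − V))/ℏ: k₁ = √(2·1·2.63) = 2.293, k₂ = √(2·1·0.1) = 0.4472.
Matching ψ and ψ′ at x = 0 gives r = (k₁ − k₂)/(k₁ + k₂), so R = r² = 0.4538 and T = 1 − R = 0.5462.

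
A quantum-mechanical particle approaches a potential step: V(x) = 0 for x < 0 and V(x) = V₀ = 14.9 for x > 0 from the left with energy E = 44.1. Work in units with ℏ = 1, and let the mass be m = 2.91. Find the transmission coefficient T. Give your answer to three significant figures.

T = 0.989

The wavenumbers are k₁ = √(2mE)/ℏ = 16.02 on the left and k₂ = √(2m(E − V₀))/ℏ = 13.04 on the right.
Continuity of ψ and ψ′ at the step yields the reflection amplitude r = (k₁ − k₂)/(k₁ + k₂) = 0.1027; thus R = |r|² = 0.01055, T = 0.9895.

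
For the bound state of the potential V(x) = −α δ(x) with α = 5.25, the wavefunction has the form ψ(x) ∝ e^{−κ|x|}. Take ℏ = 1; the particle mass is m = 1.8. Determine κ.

κ = 9.45

Integrating the TISE across x = 0 gives the cusp condition ψ'(0⁺) − ψ'(0⁻) = −(2mα/ℏ²)ψ(0).
With ψ ∝ e^{−κ|x|} this yields −2κ = −2mα/ℏ², so κ = mα/ℏ² = 9.450.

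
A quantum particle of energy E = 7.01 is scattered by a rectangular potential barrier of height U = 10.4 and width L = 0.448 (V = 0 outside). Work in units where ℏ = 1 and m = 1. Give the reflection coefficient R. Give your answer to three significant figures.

Since E < U the interior solution is evanescent with decay constant κ = √(2m(U − E))/ℏ = 2.604.
κL = 1.167, sinh(κL) = 1.450.
The exact tunnelling result is T⁻¹ = 1 + U² sinh²(κL) / [4E(U − E)] = 3.391, so T = 0.295.
R = 1 − T = 0.705.

R = 0.705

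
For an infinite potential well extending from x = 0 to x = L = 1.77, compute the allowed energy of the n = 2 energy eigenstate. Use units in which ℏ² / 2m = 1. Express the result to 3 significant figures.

E = 12.6

The infinite-well eigenfunctions ψ_n = √(2/L) sin(nπx/L) vanish at both walls, giving E_n = n²π²ℏ²/(2mL²).
E_2 = 2² × π² / (2 × 0.5 × 1.77²) = 12.60.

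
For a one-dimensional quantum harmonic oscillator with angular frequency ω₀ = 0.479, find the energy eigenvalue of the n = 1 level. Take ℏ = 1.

E = 0.719

The oscillator eigenvalues are E_n = ℏω₀(n + ½), so E_1 = 0.479 × 1.5 = 0.7185.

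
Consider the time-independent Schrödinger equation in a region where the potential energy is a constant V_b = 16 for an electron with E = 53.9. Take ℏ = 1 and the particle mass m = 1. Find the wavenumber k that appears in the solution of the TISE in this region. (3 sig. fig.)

k = 8.71

With E > V_b the solution is oscillatory, ψ ∝ e^{±ikx} with k = √(2m(E − V_b))/ℏ.
k = √(2 × 1 × 37.9) = 8.706.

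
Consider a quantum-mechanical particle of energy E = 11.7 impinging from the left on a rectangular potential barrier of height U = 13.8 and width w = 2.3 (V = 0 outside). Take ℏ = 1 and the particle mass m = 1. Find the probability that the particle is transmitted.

E < U: inside the barrier ψ ∝ e^{±κx} with κ = √(2m(U − E))/ℏ = 2.049.
κw = 4.714, sinh(κw) = 55.72.
Matching ψ, ψ′ at both faces gives T = [1 + U² sinh²(κw) / (4E(U − E))]⁻¹ = 1/6017 = 0.000166.

T = 0.000166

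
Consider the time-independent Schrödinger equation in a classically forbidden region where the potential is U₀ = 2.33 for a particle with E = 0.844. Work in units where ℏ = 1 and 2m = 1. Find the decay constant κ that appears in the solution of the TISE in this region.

κ = 1.22

Since E < U₀ the TISE in this region is ψ'' = κ²ψ with κ = √(2m(U₀ − E))/ℏ.
κ = √(2 × 0.5 × 1.486) = 1.219.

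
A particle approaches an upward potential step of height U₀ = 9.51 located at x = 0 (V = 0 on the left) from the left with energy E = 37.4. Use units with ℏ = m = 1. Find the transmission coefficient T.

T = 0.995

On each side the TISE gives plane waves with k = √(2m(E − V))/ℏ: k₁ = √(2·1·37.4) = 8.649, k₂ = √(2·1·27.89) = 7.469.
Continuity of ψ and ψ′ at the step yields the reflection amplitude r = (k₁ − k₂)/(k₁ + k₂) = 0.07322; thus R = |r|² = 0.005361, T = 0.9946.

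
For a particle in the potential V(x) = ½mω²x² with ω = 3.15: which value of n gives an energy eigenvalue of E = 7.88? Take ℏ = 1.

E_n = ℏω(n + ½) ⇒ n = E/(ℏω) − ½ = 7.88/3.15 − 0.5 = 2.002 → n = 2.

n = 2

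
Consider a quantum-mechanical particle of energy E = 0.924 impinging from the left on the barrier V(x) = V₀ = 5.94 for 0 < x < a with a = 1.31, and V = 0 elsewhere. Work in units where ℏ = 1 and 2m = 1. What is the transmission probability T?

T = 0.00594

E < V₀: inside the barrier ψ ∝ e^{±κx} with κ = √(2m(V₀ − E))/ℏ = 2.240.
κa = 2.934, sinh(κa) = 9.374.
Matching ψ, ψ′ at both faces gives T = [1 + V₀² sinh²(κa) / (4E(V₀ − E))]⁻¹ = 1/168.2 = 0.00594.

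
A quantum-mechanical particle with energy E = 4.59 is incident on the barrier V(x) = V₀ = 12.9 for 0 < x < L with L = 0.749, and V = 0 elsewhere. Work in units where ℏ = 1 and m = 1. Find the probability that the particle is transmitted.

T = 0.00814

Since E < V₀ the interior solution is evanescent with decay constant κ = √(2m(V₀ − E))/ℏ = 4.077.
κL = 3.053, sinh(κL) = 10.57.
Matching ψ, ψ′ at both faces gives T = [1 + V₀² sinh²(κL) / (4E(V₀ − E))]⁻¹ = 1/122.9 = 0.00814.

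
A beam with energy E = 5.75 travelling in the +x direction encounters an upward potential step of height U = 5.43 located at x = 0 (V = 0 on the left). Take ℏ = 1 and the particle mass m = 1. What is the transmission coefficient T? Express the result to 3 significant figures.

T = 0.618

The wavenumbers are k₁ = √(2mE)/ℏ = 3.391 on the left and k₂ = √(2m(E − U))/ℏ = 0.8000 on the right.
Continuity of ψ and ψ′ at the step yields the reflection amplitude r = (k₁ − k₂)/(k₁ + k₂) = 0.6182; thus R = |r|² = 0.3822, T = 0.6178.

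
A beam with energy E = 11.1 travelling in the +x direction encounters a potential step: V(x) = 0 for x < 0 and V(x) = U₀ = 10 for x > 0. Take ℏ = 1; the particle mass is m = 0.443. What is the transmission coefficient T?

T = 0.728

The wavenumbers are k₁ = √(2mE)/ℏ = 3.136 on the left and k₂ = √(2m(E − U₀))/ℏ = 0.9872 on the right.
Matching ψ and ψ′ at x = 0 gives r = (k₁ − k₂)/(k₁ + k₂), so R = r² = 0.2716 and T = 1 − R = 0.7284.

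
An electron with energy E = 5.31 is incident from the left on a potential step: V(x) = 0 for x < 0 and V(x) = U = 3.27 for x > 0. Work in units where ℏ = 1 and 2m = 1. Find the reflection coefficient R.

R = 0.0551

On each side the TISE gives plane waves with k = √(2m(E − V))/ℏ: k₁ = √(2·½·5.31) = 2.304, k₂ = √(2·½·2.04) = 1.428.
Continuity of ψ and ψ′ at the step yields the reflection amplitude r = (k₁ − k₂)/(k₁ + k₂) = 0.2347; thus R = |r|² = 0.05509, T = 0.9449.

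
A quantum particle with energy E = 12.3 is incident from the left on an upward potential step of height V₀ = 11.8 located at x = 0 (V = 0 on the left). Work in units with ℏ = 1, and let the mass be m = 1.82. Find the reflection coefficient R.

On each side the TISE gives plane waves with k = √(2m(E − V))/ℏ: k₁ = √(2·1.82·12.3) = 6.691, k₂ = √(2·1.82·0.5) = 1.349.
Continuity of ψ and ψ′ at the step yields the reflection amplitude r = (k₁ − k₂)/(k₁ + k₂) = 0.6644; thus R = |r|² = 0.4415, T = 0.5585.

R = 0.441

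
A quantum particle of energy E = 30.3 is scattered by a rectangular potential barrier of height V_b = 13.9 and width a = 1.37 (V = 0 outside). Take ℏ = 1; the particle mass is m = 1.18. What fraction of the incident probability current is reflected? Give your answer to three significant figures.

R = 0.0564

Above the barrier the interior wavenumber is k₂ = √(2m(E − V_b))/ℏ = 6.221, giving phase k₂a = 8.523.
Matching at both interfaces gives T⁻¹ = 1 + V_b² sin²(k₂a) / [4E(E − V_b)] = 1.060, hence T = 0.944.
R = 1 − T = 0.0564.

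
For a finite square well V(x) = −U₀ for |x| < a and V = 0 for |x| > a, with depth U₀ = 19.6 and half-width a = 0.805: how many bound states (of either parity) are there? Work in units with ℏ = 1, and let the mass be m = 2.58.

Define the well-strength parameter z₀ = (a/ℏ)√(2mU₀) = 0.805 × √(2·2.58·19.6) = 8.096.
The even/odd transcendental equations gain one root per π/2 in z₀, giving N = 1 + ⌊2z₀/π⌋ = 1 + ⌊5.154⌋ = 6.

N = 6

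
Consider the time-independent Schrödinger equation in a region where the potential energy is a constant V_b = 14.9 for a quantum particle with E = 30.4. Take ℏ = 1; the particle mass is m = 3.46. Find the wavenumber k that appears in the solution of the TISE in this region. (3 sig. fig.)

With E > V_b the solution is oscillatory, ψ ∝ e^{±ikx} with k = √(2m(E − V_b))/ℏ.
k = √(2 × 3.46 × 15.5) = 10.36.

k = 10.4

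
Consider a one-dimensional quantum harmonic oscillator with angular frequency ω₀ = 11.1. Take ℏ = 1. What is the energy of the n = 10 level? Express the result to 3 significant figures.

E = 117

The oscillator eigenvalues are E_n = ℏω₀(n + ½), so E_10 = 11.1 × 10.5 = 116.6.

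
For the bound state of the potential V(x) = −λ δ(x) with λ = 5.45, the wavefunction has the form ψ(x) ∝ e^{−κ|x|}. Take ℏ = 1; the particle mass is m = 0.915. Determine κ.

Integrating the TISE across x = 0 gives the cusp condition ψ'(0⁺) − ψ'(0⁻) = −(2mλ/ℏ²)ψ(0).
With ψ ∝ e^{−κ|x|} this yields −2κ = −2mλ/ℏ², so κ = mλ/ℏ² = 4.987.

κ = 4.99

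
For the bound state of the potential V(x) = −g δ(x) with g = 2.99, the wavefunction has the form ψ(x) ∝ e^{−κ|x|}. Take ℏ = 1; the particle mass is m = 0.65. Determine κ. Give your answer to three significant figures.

κ = 1.94

Integrate −(ℏ²/2m)ψ'' − gδ(x)ψ = Eψ from −ε to +ε: the ψ'' term gives ψ'(0⁺) − ψ'(0⁻) and the δ term gives −(2mg/ℏ²)ψ(0).
With ψ ∝ e^{−κ|x|} this yields −2κ = −2mg/ℏ², so κ = mg/ℏ² = 1.944.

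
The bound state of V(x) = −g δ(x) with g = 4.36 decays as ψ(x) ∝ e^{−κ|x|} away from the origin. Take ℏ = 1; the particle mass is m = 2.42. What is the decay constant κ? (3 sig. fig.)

Integrate −(ℏ²/2m)ψ'' − gδ(x)ψ = Eψ from −ε to +ε: the ψ'' term gives ψ'(0⁺) − ψ'(0⁻) and the δ term gives −(2mg/ℏ²)ψ(0).
With ψ ∝ e^{−κ|x|} this yields −2κ = −2mg/ℏ², so κ = mg/ℏ² = 10.55.

κ = 10.6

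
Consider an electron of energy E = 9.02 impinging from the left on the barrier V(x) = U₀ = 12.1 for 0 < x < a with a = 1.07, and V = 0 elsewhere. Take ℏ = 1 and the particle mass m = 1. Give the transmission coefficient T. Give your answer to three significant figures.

Since E < U₀ the interior solution is evanescent with decay constant κ = √(2m(U₀ − E))/ℏ = 2.482.
κa = 2.656, sinh(κa) = 7.082.
The exact tunnelling result is T⁻¹ = 1 + U₀² sinh²(κa) / [4E(U₀ − E)] = 67.08, so T = 0.0149.

T = 0.0149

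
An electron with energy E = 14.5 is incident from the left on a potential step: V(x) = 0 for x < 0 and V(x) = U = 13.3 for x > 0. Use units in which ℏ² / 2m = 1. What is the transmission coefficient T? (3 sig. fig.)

On each side the TISE gives plane waves with k = √(2m(E − V))/ℏ: k₁ = √(2·½·14.5) = 3.808, k₂ = √(2·½·1.2) = 1.095.
Continuity of ψ and ψ′ at the step yields the reflection amplitude r = (k₁ − k₂)/(k₁ + k₂) = 0.5532; thus R = |r|² = 0.3060, T = 0.6940.

T = 0.694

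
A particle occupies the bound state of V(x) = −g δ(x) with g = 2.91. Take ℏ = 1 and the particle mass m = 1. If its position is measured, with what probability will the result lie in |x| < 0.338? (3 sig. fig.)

The normalised bound state is ψ = √κ e^{−κ|x|} with κ = mg/ℏ² = 2.910.
P(|x| < d) = ∫_{−d}^{d} κ e^{−2κ|x|} dx = 1 − e^{−2κd} = 1 − e^{−1.967} = 0.8601.

P = 0.860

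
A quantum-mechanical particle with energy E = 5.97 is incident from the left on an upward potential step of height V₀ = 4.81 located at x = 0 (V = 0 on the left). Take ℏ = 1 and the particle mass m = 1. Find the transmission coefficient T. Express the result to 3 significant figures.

T = 0.849

The wavenumbers are k₁ = √(2mE)/ℏ = 3.455 on the left and k₂ = √(2m(E − V₀))/ℏ = 1.523 on the right.
Matching ψ and ψ′ at x = 0 gives r = (k₁ − k₂)/(k₁ + k₂), so R = r² = 0.1506 and T = 1 − R = 0.8494.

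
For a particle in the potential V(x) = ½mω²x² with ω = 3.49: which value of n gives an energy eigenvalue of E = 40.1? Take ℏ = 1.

E_n = ℏω(n + ½) ⇒ n = E/(ℏω) − ½ = 40.1/3.49 − 0.5 = 10.990 → n = 11.

n = 11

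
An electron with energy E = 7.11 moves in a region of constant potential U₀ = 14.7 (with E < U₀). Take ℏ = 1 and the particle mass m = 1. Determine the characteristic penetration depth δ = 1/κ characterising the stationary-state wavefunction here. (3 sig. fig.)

Since E < U₀ the TISE in this region is ψ'' = κ²ψ with κ = √(2m(U₀ − E))/ℏ.
κ = √(2 × 1 × 7.59) = 3.896. The penetration depth is δ = 1/κ = 0.257.

δ = 0.257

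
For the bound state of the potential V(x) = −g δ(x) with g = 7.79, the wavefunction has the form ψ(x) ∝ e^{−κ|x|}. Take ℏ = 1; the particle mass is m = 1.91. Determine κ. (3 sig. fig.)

Integrating the TISE across x = 0 gives the cusp condition ψ'(0⁺) − ψ'(0⁻) = −(2mg/ℏ²)ψ(0).
With ψ ∝ e^{−κ|x|} this yields −2κ = −2mg/ℏ², so κ = mg/ℏ² = 14.88.

κ = 14.9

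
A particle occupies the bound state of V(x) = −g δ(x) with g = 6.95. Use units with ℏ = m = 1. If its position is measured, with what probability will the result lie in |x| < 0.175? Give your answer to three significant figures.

P = 0.912

The normalised bound state is ψ = √κ e^{−κ|x|} with κ = mg/ℏ² = 6.950.
P(|x| < d) = ∫_{−d}^{d} κ e^{−2κ|x|} dx = 1 − e^{−2κd} = 1 − e^{−2.433} = 0.9122.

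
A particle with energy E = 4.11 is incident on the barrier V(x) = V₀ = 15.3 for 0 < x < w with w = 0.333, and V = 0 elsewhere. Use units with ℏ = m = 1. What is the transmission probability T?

T = 0.128

E < V₀: inside the barrier ψ ∝ e^{±κx} with κ = √(2m(V₀ − E))/ℏ = 4.731.
κw = 1.575, sinh(κw) = 2.313.
The exact tunnelling result is T⁻¹ = 1 + V₀² sinh²(κw) / [4E(V₀ − E)] = 7.806, so T = 0.128.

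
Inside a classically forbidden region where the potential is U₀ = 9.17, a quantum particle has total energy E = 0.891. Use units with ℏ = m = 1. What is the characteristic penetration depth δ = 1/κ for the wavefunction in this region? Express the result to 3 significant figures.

Since E < U₀ the TISE in this region is ψ'' = κ²ψ with κ = √(2m(U₀ − E))/ℏ.
κ = √(2 × 1 × 8.279) = 4.069. The penetration depth is δ = 1/κ = 0.246.

δ = 0.246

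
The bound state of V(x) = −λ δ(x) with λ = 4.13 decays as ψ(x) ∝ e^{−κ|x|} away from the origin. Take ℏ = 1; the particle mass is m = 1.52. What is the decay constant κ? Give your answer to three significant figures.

Integrating the TISE across x = 0 gives the cusp condition ψ'(0⁺) − ψ'(0⁻) = −(2mλ/ℏ²)ψ(0).
With ψ ∝ e^{−κ|x|} this yields −2κ = −2mλ/ℏ², so κ = mλ/ℏ² = 6.278.

κ = 6.28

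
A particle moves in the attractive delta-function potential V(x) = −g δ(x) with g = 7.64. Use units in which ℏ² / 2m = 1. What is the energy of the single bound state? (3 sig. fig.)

For x ≠ 0 the bound state is ψ ∝ e^{−κ|x|}; integrating the TISE across the delta gives the cusp condition 2κ = 2mg/ℏ², so κ = 3.820.
Then E = −ℏ²κ²/(2m) = −mg²/(2ℏ²) = -14.59.

E = -14.6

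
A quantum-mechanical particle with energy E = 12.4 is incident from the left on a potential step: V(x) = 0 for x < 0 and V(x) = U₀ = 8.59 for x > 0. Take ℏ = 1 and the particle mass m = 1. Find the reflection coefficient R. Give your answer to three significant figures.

R = 0.0822

The wavenumbers are k₁ = √(2mE)/ℏ = 4.980 on the left and k₂ = √(2m(E − U₀))/ℏ = 2.760 on the right.
Continuity of ψ and ψ′ at the step yields the reflection amplitude r = (k₁ − k₂)/(k₁ + k₂) = 0.2867; thus R = |r|² = 0.08222, T = 0.9178.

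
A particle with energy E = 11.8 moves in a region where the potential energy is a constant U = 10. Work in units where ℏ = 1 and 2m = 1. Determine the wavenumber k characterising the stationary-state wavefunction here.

k = 1.34

With E > U the solution is oscillatory, ψ ∝ e^{±ikx} with k = √(2m(E − U))/ℏ.
k = √(2 × 0.5 × 1.8) = 1.342.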